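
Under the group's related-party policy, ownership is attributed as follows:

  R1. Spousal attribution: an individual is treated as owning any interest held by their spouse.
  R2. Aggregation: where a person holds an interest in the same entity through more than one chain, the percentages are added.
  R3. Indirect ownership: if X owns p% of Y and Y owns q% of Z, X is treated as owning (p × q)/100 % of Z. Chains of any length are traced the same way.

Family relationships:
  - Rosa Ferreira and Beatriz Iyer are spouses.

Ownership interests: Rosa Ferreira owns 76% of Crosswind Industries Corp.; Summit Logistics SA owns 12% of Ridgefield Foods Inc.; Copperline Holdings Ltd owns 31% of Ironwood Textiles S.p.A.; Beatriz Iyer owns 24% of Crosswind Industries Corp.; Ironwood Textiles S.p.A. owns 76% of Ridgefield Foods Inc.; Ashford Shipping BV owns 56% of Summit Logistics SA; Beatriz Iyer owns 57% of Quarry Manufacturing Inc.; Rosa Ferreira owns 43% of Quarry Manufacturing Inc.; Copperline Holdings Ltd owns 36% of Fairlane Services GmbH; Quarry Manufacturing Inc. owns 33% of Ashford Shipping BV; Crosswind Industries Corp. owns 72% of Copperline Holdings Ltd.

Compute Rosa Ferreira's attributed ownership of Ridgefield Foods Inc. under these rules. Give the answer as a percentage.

19.1808%

By spousal attribution (R1), Rosa Ferreira is treated as also owning Beatriz Iyer's interest in Quarry Manufacturing Inc, giving 43% + 57% = 100%.
By spousal attribution (R1), Rosa Ferreira is treated as also owning Beatriz Iyer's interest in Crosswind Industries Corp, giving 76% + 24% = 100%.
Chain via Quarry Manufacturing Inc. → Ashford Shipping BV → Summit Logistics SA (R3): 100% × 33% × 56% × 12% = 2.2176% of Ridgefield Foods Inc.
Chain via Crosswind Industries Corp. → Copperline Holdings Ltd → Ironwood Textiles S.p.A. (R3): 100% × 72% × 31% × 76% = 16.9632% of Ridgefield Foods Inc.
Aggregating (R2): 2.2176% + 16.9632% = 19.1808%.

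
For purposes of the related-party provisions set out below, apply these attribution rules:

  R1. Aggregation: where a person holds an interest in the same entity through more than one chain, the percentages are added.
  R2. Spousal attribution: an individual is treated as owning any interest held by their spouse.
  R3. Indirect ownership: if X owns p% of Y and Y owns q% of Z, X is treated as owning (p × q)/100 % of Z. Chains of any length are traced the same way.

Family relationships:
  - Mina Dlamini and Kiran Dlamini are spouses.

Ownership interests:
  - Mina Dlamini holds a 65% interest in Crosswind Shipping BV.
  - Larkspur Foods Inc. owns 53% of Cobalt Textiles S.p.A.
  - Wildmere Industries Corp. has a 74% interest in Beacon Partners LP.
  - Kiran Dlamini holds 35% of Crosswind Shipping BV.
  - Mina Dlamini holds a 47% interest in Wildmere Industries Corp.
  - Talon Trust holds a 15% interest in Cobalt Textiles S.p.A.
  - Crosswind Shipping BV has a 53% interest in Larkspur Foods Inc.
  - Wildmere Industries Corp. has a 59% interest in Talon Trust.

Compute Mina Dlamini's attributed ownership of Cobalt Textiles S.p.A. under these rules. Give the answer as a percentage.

32.2495%

By spousal attribution (R2), Mina Dlamini is treated as also owning Kiran Dlamini's interest in Crosswind Shipping BV, giving 65% + 35% = 100%.
Chain via Wildmere Industries Corp. → Talon Trust (R3): 47% × 59% × 15% = 4.1595% of Cobalt Textiles S.p.A.
Chain via Crosswind Shipping BV → Larkspur Foods Inc. (R3): 100% × 53% × 53% = 28.09% of Cobalt Textiles S.p.A.
Aggregating (R1): 4.1595% + 28.09% = 32.2495%.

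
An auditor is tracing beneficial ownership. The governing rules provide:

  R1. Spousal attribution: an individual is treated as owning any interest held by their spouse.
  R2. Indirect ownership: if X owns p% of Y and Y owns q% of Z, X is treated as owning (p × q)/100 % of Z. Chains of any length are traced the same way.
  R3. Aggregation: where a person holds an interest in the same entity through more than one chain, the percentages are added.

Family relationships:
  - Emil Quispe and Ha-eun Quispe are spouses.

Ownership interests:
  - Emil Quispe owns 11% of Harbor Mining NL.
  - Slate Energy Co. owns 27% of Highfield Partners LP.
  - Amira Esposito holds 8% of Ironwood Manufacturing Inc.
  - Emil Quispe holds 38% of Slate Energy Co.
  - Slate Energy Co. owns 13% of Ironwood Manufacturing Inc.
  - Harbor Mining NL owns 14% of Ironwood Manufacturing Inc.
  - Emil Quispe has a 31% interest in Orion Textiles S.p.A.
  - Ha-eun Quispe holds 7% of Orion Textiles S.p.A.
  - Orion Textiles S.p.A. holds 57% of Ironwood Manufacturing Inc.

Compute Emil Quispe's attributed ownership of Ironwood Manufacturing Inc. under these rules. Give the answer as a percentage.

28.14%

By spousal attribution (R1), Emil Quispe is treated as also owning Ha-eun Quispe's interest in Orion Textiles S.p.A, giving 31% + 7% = 38%.
Chain via Harbor Mining NL (R2): 11% × 14% = 1.54% of Ironwood Manufacturing Inc.
Chain via Orion Textiles S.p.A. (R2): 38% × 57% = 21.66% of Ironwood Manufacturing Inc.
Chain via Slate Energy Co. (R2): 38% × 13% = 4.94% of Ironwood Manufacturing Inc.
Aggregating (R3): 1.54% + 21.66% + 4.94% = 28.14%.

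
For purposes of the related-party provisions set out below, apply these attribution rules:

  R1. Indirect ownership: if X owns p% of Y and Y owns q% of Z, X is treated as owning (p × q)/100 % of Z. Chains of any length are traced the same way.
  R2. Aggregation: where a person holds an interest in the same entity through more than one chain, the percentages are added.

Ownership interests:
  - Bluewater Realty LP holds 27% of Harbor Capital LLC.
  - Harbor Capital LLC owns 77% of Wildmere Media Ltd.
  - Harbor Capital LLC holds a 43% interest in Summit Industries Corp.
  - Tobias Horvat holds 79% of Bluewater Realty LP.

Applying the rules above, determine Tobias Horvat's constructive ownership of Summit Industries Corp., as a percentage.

Chain via Bluewater Realty LP → Harbor Capital LLC (R1): 79% × 27% × 43% = 9.1719% of Summit Industries Corp.

9.1719%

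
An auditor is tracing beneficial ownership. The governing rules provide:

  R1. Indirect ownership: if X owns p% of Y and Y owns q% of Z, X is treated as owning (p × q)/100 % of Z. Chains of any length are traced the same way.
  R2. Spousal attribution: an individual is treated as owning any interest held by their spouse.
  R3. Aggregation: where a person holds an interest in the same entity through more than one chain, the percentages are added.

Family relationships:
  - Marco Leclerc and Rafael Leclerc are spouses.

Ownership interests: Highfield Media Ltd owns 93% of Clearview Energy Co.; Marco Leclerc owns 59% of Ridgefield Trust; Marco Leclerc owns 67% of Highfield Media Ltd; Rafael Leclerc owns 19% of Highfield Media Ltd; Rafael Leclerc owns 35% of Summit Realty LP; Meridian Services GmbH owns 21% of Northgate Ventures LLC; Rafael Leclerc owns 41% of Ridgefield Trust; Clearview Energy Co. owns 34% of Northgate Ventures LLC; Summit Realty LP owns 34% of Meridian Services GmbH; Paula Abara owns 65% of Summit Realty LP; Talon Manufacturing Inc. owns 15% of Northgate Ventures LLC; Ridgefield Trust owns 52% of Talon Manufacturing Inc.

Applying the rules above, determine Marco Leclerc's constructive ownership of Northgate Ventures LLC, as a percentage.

37.4922%

By spousal attribution (R2), Marco Leclerc is treated as also owning Rafael Leclerc's interest in Ridgefield Trust, giving 59% + 41% = 100%.
By spousal attribution (R2), Marco Leclerc is treated as also owning Rafael Leclerc's interest in Highfield Media Ltd, giving 67% + 19% = 86%.
By spousal attribution (R2), Marco Leclerc is treated as owning Rafael Leclerc's 35% interest in Summit Realty LP.
Chain via Ridgefield Trust → Talon Manufacturing Inc. (R1): 100% × 52% × 15% = 7.8% of Northgate Ventures LLC.
Chain via Highfield Media Ltd → Clearview Energy Co. (R1): 86% × 93% × 34% = 27.1932% of Northgate Ventures LLC.
Chain via Summit Realty LP → Meridian Services GmbH (R1): 35% × 34% × 21% = 2.499% of Northgate Ventures LLC.
Aggregating (R3): 7.8% + 27.1932% + 2.499% = 37.4922%.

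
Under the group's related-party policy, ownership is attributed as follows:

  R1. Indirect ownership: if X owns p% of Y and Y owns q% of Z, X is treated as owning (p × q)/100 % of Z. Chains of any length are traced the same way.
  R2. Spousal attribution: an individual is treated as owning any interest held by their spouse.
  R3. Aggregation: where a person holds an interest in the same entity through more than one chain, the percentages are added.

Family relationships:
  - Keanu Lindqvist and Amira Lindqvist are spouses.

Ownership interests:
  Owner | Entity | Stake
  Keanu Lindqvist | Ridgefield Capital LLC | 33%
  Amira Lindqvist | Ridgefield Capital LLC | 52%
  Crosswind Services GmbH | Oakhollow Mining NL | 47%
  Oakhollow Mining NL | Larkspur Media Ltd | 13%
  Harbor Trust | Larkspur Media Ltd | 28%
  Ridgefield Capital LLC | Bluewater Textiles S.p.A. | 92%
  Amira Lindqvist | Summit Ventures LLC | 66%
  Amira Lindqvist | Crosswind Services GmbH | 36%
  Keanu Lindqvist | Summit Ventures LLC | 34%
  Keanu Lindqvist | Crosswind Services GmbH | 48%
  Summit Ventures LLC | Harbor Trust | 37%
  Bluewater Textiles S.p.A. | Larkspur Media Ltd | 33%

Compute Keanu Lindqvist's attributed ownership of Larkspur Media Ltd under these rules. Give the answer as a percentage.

By spousal attribution (R2), Keanu Lindqvist is treated as also owning Amira Lindqvist's interest in Crosswind Services GmbH, giving 48% + 36% = 84%.
By spousal attribution (R2), Keanu Lindqvist is treated as also owning Amira Lindqvist's interest in Summit Ventures LLC, giving 34% + 66% = 100%.
By spousal attribution (R2), Keanu Lindqvist is treated as also owning Amira Lindqvist's interest in Ridgefield Capital LLC, giving 33% + 52% = 85%.
Chain via Crosswind Services GmbH → Oakhollow Mining NL (R1): 84% × 47% × 13% = 5.1324% of Larkspur Media Ltd.
Chain via Summit Ventures LLC → Harbor Trust (R1): 100% × 37% × 28% = 10.36% of Larkspur Media Ltd.
Chain via Ridgefield Capital LLC → Bluewater Textiles S.p.A. (R1): 85% × 92% × 33% = 25.806% of Larkspur Media Ltd.
Aggregating (R3): 5.1324% + 10.36% + 25.806% = 41.2984%.

41.2984%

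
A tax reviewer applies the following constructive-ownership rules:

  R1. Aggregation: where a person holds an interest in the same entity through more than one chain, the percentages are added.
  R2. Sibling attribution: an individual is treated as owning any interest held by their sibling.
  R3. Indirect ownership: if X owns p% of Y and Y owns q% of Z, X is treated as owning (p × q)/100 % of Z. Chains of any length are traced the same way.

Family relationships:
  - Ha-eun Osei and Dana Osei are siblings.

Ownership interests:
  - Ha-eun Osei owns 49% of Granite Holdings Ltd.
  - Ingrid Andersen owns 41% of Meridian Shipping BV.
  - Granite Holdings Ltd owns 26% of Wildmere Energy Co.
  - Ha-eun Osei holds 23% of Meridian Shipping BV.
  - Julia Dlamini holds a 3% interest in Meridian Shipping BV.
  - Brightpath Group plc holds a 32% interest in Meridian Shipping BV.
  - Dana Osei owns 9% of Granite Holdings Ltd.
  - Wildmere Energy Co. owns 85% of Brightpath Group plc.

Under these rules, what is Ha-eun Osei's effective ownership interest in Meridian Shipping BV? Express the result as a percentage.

By sibling attribution (R2), Ha-eun Osei is treated as also owning Dana Osei's interest in Granite Holdings Ltd, giving 49% + 9% = 58%.
Chain via Granite Holdings Ltd → Wildmere Energy Co. → Brightpath Group plc (R3): 58% × 26% × 85% × 32% = 4.10176% of Meridian Shipping BV.
Direct interest in Meridian Shipping BV: 23%.
Aggregating (R1): 4.10176% + 23% = 27.10176%.

27.10176%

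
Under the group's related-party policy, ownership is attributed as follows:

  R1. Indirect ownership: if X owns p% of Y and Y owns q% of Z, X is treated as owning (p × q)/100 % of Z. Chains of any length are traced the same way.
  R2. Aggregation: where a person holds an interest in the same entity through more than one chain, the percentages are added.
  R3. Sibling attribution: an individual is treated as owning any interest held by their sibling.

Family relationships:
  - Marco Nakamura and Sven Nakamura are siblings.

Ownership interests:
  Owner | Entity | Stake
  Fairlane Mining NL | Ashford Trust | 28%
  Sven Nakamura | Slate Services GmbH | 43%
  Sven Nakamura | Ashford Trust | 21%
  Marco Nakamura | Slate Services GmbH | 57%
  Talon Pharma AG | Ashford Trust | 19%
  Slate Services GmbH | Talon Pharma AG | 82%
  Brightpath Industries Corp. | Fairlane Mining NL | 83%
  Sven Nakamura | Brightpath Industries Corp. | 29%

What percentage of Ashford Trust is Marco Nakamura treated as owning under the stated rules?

By sibling attribution (R3), Marco Nakamura is treated as also owning Sven Nakamura's interest in Slate Services GmbH, giving 57% + 43% = 100%.
By sibling attribution (R3), Marco Nakamura is treated as owning Sven Nakamura's 29% interest in Brightpath Industries Corp.
By sibling attribution (R3), Marco Nakamura is treated as owning Sven Nakamura's 21% interest in Ashford Trust.
Chain via Slate Services GmbH → Talon Pharma AG (R1): 100% × 82% × 19% = 15.58% of Ashford Trust.
Chain via Brightpath Industries Corp. → Fairlane Mining NL (R1): 29% × 83% × 28% = 6.7396% of Ashford Trust.
Direct interest in Ashford Trust: 21%.
Aggregating (R2): 15.58% + 6.7396% + 21% = 43.3196%.

43.3196%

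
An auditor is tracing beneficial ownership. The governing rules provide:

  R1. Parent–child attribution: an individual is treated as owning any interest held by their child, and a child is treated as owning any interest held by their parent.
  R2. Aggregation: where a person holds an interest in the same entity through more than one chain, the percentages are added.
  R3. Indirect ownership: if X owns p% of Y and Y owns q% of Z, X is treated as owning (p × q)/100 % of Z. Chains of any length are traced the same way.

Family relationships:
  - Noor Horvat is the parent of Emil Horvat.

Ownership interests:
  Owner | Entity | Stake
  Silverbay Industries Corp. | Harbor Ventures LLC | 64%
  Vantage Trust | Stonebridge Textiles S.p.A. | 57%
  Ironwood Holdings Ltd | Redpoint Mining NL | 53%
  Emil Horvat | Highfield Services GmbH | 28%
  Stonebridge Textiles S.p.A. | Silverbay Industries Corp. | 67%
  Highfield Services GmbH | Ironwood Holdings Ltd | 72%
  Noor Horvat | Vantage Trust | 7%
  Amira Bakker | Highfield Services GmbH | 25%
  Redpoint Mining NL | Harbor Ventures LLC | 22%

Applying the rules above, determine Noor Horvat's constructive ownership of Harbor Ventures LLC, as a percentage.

By parent–child attribution (R1), Noor Horvat is treated as owning Emil Horvat's 28% interest in Highfield Services GmbH.
Chain via Vantage Trust → Stonebridge Textiles S.p.A. → Silverbay Industries Corp. (R3): 7% × 57% × 67% × 64% = 1.710912% of Harbor Ventures LLC.
Chain via Highfield Services GmbH → Ironwood Holdings Ltd → Redpoint Mining NL (R3): 28% × 72% × 53% × 22% = 2.350656% of Harbor Ventures LLC.
Aggregating (R2): 1.710912% + 2.350656% = 4.061568%.

4.061568%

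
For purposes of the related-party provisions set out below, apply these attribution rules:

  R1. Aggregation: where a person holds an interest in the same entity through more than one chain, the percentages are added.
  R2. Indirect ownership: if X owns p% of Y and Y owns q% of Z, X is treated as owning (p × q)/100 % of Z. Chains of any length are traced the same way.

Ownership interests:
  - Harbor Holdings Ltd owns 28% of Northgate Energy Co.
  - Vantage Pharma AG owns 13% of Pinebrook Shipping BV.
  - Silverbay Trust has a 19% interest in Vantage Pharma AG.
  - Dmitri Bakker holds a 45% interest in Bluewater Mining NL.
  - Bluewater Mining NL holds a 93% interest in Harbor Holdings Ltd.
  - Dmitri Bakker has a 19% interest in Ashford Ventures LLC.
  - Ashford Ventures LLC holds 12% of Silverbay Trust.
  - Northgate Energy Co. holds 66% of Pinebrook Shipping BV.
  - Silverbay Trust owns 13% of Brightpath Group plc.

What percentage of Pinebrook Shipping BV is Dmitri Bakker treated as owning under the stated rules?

7.790196%

Chain via Ashford Ventures LLC → Silverbay Trust → Vantage Pharma AG (R2): 19% × 12% × 19% × 13% = 0.056316% of Pinebrook Shipping BV.
Chain via Bluewater Mining NL → Harbor Holdings Ltd → Northgate Energy Co. (R2): 45% × 93% × 28% × 66% = 7.73388% of Pinebrook Shipping BV.
Aggregating (R1): 0.056316% + 7.73388% = 7.790196%.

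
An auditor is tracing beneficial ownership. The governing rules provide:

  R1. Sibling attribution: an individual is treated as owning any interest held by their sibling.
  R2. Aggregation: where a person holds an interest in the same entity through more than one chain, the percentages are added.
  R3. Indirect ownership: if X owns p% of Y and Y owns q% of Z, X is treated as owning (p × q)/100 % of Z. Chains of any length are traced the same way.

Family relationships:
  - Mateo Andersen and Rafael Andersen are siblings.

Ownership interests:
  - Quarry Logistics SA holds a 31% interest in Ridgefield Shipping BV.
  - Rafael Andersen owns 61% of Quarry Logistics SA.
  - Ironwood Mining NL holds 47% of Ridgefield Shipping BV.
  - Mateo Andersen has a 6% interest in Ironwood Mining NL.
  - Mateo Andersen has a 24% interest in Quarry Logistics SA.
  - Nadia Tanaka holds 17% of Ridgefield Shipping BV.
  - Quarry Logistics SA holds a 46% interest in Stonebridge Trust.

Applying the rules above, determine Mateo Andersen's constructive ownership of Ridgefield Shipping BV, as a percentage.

29.17%

By sibling attribution (R1), Mateo Andersen is treated as also owning Rafael Andersen's interest in Quarry Logistics SA, giving 24% + 61% = 85%.
Chain via Ironwood Mining NL (R3): 6% × 47% = 2.82% of Ridgefield Shipping BV.
Chain via Quarry Logistics SA (R3): 85% × 31% = 26.35% of Ridgefield Shipping BV.
Aggregating (R2): 2.82% + 26.35% = 29.17%.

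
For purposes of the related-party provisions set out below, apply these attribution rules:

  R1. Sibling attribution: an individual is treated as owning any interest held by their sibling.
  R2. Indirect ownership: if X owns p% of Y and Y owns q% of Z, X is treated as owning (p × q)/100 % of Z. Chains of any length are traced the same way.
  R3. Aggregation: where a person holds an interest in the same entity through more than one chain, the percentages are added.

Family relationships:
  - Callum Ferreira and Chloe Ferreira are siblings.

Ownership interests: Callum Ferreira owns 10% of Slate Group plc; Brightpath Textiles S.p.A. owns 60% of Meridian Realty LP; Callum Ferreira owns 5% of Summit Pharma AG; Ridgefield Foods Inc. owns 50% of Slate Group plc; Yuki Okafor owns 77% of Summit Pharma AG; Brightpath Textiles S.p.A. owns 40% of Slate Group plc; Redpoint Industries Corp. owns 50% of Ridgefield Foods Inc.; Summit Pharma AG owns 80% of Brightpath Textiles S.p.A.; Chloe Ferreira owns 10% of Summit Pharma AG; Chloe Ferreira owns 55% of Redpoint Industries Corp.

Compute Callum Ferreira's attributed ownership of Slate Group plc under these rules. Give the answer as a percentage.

28.55%

By sibling attribution (R1), Callum Ferreira is treated as also owning Chloe Ferreira's interest in Summit Pharma AG, giving 5% + 10% = 15%.
By sibling attribution (R1), Callum Ferreira is treated as owning Chloe Ferreira's 55% interest in Redpoint Industries Corp.
Chain via Summit Pharma AG → Brightpath Textiles S.p.A. (R2): 15% × 80% × 40% = 4.8% of Slate Group plc.
Direct interest in Slate Group plc: 10%.
Chain via Redpoint Industries Corp. → Ridgefield Foods Inc. (R2): 55% × 50% × 50% = 13.75% of Slate Group plc.
Aggregating (R3): 4.8% + 10% + 13.75% = 28.55%.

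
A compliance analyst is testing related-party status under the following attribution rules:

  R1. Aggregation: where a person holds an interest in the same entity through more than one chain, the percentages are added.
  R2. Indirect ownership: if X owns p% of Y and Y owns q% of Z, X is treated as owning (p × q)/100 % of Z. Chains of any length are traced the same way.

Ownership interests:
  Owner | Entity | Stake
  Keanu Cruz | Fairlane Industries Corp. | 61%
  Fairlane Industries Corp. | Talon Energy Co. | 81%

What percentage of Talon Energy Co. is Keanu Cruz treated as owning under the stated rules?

Chain via Fairlane Industries Corp. (R2): 61% × 81% = 49.41% of Talon Energy Co.

49.41%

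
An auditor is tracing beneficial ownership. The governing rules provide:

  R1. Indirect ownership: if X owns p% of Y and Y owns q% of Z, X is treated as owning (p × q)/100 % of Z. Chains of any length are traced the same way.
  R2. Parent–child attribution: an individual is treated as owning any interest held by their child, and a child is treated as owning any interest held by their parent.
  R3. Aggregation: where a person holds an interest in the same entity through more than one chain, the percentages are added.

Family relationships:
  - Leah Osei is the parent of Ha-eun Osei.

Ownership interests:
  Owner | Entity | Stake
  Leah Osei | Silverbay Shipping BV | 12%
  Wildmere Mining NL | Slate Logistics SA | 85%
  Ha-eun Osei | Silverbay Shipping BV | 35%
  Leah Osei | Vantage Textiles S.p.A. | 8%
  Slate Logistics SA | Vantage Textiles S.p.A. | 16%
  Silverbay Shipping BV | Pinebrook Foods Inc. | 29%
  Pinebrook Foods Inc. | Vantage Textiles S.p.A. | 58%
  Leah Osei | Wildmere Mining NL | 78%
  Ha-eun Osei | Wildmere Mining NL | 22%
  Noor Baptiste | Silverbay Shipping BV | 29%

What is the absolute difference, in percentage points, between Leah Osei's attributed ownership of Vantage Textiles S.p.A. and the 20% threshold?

By parent–child attribution (R2), Leah Osei is treated as also owning Ha-eun Osei's interest in Wildmere Mining NL, giving 78% + 22% = 100%.
By parent–child attribution (R2), Leah Osei is treated as also owning Ha-eun Osei's interest in Silverbay Shipping BV, giving 12% + 35% = 47%.
Chain via Wildmere Mining NL → Slate Logistics SA (R1): 100% × 85% × 16% = 13.6% of Vantage Textiles S.p.A.
Chain via Silverbay Shipping BV → Pinebrook Foods Inc. (R1): 47% × 29% × 58% = 7.9054% of Vantage Textiles S.p.A.
Direct interest in Vantage Textiles S.p.A: 8%.
Aggregating (R3): 13.6% + 7.9054% + 8% = 29.5054%.
29.5054% exceeds the 20% threshold by 9.5054 percentage points.

9.5054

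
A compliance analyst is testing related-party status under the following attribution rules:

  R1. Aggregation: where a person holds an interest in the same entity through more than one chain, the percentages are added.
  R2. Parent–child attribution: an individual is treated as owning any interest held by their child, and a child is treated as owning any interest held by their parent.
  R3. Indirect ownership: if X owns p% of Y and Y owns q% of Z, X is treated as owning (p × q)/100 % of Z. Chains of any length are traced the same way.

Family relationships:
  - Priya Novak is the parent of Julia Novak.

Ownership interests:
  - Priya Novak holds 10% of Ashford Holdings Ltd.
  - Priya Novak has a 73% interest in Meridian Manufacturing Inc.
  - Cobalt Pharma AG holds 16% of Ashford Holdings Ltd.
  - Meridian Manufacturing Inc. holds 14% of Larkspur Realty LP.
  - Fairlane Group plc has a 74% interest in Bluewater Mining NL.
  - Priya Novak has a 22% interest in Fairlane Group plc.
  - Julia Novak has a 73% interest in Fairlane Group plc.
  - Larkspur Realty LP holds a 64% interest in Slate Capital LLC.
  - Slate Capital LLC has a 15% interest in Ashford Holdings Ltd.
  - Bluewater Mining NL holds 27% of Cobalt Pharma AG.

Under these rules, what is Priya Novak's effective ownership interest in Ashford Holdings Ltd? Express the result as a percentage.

By parent–child attribution (R2), Priya Novak is treated as also owning Julia Novak's interest in Fairlane Group plc, giving 22% + 73% = 95%.
Chain via Fairlane Group plc → Bluewater Mining NL → Cobalt Pharma AG (R3): 95% × 74% × 27% × 16% = 3.03696% of Ashford Holdings Ltd.
Chain via Meridian Manufacturing Inc. → Larkspur Realty LP → Slate Capital LLC (R3): 73% × 14% × 64% × 15% = 0.98112% of Ashford Holdings Ltd.
Direct interest in Ashford Holdings Ltd: 10%.
Aggregating (R1): 3.03696% + 0.98112% + 10% = 14.01808%.

14.01808%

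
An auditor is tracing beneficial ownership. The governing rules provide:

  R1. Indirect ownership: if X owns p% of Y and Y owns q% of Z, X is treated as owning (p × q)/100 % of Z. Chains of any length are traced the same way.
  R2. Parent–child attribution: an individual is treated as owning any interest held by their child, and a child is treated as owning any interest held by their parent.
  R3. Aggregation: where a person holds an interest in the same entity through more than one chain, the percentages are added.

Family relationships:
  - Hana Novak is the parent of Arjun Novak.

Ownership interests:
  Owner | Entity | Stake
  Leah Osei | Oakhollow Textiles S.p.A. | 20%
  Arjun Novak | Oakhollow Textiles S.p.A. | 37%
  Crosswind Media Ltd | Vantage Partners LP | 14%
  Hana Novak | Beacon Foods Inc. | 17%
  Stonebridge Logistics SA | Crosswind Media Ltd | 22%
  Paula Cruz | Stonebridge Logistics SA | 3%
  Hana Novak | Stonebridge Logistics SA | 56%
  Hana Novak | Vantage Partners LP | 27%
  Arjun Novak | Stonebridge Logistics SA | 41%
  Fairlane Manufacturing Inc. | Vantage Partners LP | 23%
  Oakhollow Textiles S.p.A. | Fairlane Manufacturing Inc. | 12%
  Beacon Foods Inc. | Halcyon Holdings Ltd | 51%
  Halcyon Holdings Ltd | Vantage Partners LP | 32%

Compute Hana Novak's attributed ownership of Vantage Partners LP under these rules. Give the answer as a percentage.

By parent–child attribution (R2), Hana Novak is treated as also owning Arjun Novak's interest in Stonebridge Logistics SA, giving 56% + 41% = 97%.
By parent–child attribution (R2), Hana Novak is treated as owning Arjun Novak's 37% interest in Oakhollow Textiles S.p.A.
Chain via Stonebridge Logistics SA → Crosswind Media Ltd (R1): 97% × 22% × 14% = 2.9876% of Vantage Partners LP.
Chain via Beacon Foods Inc. → Halcyon Holdings Ltd (R1): 17% × 51% × 32% = 2.7744% of Vantage Partners LP.
Direct interest in Vantage Partners LP: 27%.
Chain via Oakhollow Textiles S.p.A. → Fairlane Manufacturing Inc. (R1): 37% × 12% × 23% = 1.0212% of Vantage Partners LP.
Aggregating (R3): 2.9876% + 2.7744% + 27% + 1.0212% = 33.7832%.

33.7832%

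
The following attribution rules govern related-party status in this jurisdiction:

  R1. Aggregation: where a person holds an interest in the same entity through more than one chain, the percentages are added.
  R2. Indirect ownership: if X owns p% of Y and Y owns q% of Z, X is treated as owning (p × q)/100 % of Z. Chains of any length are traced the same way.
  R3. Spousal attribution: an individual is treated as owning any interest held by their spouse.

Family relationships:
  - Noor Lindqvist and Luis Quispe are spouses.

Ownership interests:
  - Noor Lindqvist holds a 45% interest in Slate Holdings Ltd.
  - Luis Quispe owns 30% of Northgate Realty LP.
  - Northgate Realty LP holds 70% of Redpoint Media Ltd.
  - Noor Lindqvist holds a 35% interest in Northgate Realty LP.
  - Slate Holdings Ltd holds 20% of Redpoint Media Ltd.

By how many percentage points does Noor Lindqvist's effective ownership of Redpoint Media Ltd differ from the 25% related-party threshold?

By spousal attribution (R3), Noor Lindqvist is treated as also owning Luis Quispe's interest in Northgate Realty LP, giving 35% + 30% = 65%.
Chain via Northgate Realty LP (R2): 65% × 70% = 45.5% of Redpoint Media Ltd.
Chain via Slate Holdings Ltd (R2): 45% × 20% = 9% of Redpoint Media Ltd.
Aggregating (R1): 45.5% + 9% = 54.5%.
54.5% exceeds the 25% threshold by 29.5 percentage points.

29.5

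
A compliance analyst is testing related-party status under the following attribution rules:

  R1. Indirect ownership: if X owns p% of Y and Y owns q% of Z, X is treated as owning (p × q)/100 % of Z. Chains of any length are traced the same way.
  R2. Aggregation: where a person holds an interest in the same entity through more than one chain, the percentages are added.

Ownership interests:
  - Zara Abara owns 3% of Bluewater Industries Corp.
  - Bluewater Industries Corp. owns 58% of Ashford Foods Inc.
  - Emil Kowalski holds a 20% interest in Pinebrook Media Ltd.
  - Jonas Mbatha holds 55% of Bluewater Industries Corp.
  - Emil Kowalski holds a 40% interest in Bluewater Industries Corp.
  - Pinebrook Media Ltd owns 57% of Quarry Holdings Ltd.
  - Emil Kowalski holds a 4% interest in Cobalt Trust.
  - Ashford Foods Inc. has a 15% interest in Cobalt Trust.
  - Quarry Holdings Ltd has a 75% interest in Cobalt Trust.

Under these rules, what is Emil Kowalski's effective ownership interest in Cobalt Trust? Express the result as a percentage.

16.03%

Chain via Pinebrook Media Ltd → Quarry Holdings Ltd (R1): 20% × 57% × 75% = 8.55% of Cobalt Trust.
Chain via Bluewater Industries Corp. → Ashford Foods Inc. (R1): 40% × 58% × 15% = 3.48% of Cobalt Trust.
Direct interest in Cobalt Trust: 4%.
Aggregating (R2): 8.55% + 3.48% + 4% = 16.03%.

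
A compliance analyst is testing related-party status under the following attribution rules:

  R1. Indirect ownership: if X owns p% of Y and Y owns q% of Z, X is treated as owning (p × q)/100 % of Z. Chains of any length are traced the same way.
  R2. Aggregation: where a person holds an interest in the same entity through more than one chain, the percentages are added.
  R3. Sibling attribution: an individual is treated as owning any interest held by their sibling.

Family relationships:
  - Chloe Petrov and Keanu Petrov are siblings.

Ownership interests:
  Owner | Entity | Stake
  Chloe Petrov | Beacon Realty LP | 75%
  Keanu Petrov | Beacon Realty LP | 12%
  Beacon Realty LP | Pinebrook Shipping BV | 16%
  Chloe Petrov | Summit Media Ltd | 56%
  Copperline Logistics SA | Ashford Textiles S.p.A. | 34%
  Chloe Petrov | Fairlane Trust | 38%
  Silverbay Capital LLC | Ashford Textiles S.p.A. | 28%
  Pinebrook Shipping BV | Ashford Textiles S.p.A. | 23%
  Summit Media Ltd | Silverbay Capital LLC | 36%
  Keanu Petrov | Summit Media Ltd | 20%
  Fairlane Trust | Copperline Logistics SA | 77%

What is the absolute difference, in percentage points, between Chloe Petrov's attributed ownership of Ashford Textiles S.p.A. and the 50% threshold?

29.1892

By sibling attribution (R3), Chloe Petrov is treated as also owning Keanu Petrov's interest in Summit Media Ltd, giving 56% + 20% = 76%.
By sibling attribution (R3), Chloe Petrov is treated as also owning Keanu Petrov's interest in Beacon Realty LP, giving 75% + 12% = 87%.
Chain via Fairlane Trust → Copperline Logistics SA (R1): 38% × 77% × 34% = 9.9484% of Ashford Textiles S.p.A.
Chain via Summit Media Ltd → Silverbay Capital LLC (R1): 76% × 36% × 28% = 7.6608% of Ashford Textiles S.p.A.
Chain via Beacon Realty LP → Pinebrook Shipping BV (R1): 87% × 16% × 23% = 3.2016% of Ashford Textiles S.p.A.
Aggregating (R2): 9.9484% + 7.6608% + 3.2016% = 20.8108%.
20.8108% falls short of the 50% threshold by 29.1892 percentage points.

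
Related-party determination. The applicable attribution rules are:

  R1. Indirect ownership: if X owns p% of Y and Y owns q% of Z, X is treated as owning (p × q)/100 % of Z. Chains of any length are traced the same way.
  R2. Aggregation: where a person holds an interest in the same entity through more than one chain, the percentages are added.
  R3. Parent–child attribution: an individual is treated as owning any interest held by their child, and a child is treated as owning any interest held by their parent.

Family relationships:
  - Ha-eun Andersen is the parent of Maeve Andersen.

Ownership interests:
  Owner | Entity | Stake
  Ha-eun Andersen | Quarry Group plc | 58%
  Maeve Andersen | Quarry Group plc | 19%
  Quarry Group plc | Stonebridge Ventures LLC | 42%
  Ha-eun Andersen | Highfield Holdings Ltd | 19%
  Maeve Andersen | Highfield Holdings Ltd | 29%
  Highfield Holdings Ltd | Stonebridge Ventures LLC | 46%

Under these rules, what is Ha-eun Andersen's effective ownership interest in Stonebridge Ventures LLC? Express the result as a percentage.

54.42%

By parent–child attribution (R3), Ha-eun Andersen is treated as also owning Maeve Andersen's interest in Quarry Group plc, giving 58% + 19% = 77%.
By parent–child attribution (R3), Ha-eun Andersen is treated as also owning Maeve Andersen's interest in Highfield Holdings Ltd, giving 19% + 29% = 48%.
Chain via Quarry Group plc (R1): 77% × 42% = 32.34% of Stonebridge Ventures LLC.
Chain via Highfield Holdings Ltd (R1): 48% × 46% = 22.08% of Stonebridge Ventures LLC.
Aggregating (R2): 32.34% + 22.08% = 54.42%.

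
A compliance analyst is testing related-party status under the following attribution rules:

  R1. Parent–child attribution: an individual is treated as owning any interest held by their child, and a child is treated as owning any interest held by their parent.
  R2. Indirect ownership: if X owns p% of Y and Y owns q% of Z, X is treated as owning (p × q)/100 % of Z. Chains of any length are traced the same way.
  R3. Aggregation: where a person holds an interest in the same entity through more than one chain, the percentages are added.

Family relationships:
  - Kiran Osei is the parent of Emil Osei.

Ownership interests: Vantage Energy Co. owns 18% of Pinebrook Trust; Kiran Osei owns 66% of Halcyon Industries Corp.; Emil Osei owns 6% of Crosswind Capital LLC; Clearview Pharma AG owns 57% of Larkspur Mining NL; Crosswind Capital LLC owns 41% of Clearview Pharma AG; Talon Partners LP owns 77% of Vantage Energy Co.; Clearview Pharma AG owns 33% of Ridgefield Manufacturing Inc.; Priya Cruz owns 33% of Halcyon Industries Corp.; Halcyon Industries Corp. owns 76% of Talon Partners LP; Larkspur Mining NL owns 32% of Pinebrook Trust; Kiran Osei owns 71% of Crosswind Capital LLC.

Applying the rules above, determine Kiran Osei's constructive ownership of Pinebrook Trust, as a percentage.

12.710544%

By parent–child attribution (R1), Kiran Osei is treated as also owning Emil Osei's interest in Crosswind Capital LLC, giving 71% + 6% = 77%.
Chain via Crosswind Capital LLC → Clearview Pharma AG → Larkspur Mining NL (R2): 77% × 41% × 57% × 32% = 5.758368% of Pinebrook Trust.
Chain via Halcyon Industries Corp. → Talon Partners LP → Vantage Energy Co. (R2): 66% × 76% × 77% × 18% = 6.952176% of Pinebrook Trust.
Aggregating (R3): 5.758368% + 6.952176% = 12.710544%.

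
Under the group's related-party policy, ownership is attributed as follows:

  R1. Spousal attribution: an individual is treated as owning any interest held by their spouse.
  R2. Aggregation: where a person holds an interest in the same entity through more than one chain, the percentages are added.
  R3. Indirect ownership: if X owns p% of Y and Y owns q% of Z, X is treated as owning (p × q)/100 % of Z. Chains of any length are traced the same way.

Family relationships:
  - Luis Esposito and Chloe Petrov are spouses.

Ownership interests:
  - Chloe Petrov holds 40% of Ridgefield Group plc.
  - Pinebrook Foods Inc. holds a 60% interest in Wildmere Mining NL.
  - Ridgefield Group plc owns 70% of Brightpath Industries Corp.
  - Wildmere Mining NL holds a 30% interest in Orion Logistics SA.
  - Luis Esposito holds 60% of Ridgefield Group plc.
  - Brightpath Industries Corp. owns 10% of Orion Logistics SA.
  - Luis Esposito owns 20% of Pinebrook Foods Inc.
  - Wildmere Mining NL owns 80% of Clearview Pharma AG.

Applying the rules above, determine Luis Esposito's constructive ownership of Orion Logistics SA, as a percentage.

By spousal attribution (R1), Luis Esposito is treated as also owning Chloe Petrov's interest in Ridgefield Group plc, giving 60% + 40% = 100%.
Chain via Pinebrook Foods Inc. → Wildmere Mining NL (R3): 20% × 60% × 30% = 3.6% of Orion Logistics SA.
Chain via Ridgefield Group plc → Brightpath Industries Corp. (R3): 100% × 70% × 10% = 7% of Orion Logistics SA.
Aggregating (R2): 3.6% + 7% = 10.6%.

10.6%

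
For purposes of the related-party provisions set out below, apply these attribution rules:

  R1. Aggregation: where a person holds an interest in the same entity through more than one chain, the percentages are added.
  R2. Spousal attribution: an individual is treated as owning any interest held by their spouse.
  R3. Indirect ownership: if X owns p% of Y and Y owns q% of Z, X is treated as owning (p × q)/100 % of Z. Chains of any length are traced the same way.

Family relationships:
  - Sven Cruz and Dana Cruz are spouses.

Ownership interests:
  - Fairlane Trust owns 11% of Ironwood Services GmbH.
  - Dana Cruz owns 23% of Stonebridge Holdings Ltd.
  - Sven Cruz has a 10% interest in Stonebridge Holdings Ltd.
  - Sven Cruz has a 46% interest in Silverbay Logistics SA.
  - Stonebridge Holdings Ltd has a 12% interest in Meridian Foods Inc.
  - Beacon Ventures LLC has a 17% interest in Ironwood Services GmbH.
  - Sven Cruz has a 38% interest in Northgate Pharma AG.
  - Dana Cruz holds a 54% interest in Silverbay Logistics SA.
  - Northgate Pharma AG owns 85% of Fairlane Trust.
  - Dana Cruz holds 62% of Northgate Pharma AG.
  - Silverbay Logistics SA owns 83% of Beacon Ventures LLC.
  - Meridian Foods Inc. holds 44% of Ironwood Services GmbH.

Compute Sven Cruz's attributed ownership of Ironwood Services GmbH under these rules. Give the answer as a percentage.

By spousal attribution (R2), Sven Cruz is treated as also owning Dana Cruz's interest in Silverbay Logistics SA, giving 46% + 54% = 100%.
By spousal attribution (R2), Sven Cruz is treated as also owning Dana Cruz's interest in Northgate Pharma AG, giving 38% + 62% = 100%.
By spousal attribution (R2), Sven Cruz is treated as also owning Dana Cruz's interest in Stonebridge Holdings Ltd, giving 10% + 23% = 33%.
Chain via Silverbay Logistics SA → Beacon Ventures LLC (R3): 100% × 83% × 17% = 14.11% of Ironwood Services GmbH.
Chain via Northgate Pharma AG → Fairlane Trust (R3): 100% × 85% × 11% = 9.35% of Ironwood Services GmbH.
Chain via Stonebridge Holdings Ltd → Meridian Foods Inc. (R3): 33% × 12% × 44% = 1.7424% of Ironwood Services GmbH.
Aggregating (R1): 14.11% + 9.35% + 1.7424% = 25.2024%.

25.2024%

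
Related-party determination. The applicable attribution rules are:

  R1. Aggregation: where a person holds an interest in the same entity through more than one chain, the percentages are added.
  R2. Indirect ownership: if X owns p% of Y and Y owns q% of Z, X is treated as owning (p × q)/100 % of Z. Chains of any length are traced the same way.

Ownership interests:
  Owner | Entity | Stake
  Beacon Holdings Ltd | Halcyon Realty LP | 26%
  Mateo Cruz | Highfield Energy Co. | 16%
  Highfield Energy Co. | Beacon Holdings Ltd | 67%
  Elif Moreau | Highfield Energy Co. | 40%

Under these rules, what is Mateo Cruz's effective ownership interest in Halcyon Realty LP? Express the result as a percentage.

Chain via Highfield Energy Co. → Beacon Holdings Ltd (R2): 16% × 67% × 26% = 2.7872% of Halcyon Realty LP.

2.7872%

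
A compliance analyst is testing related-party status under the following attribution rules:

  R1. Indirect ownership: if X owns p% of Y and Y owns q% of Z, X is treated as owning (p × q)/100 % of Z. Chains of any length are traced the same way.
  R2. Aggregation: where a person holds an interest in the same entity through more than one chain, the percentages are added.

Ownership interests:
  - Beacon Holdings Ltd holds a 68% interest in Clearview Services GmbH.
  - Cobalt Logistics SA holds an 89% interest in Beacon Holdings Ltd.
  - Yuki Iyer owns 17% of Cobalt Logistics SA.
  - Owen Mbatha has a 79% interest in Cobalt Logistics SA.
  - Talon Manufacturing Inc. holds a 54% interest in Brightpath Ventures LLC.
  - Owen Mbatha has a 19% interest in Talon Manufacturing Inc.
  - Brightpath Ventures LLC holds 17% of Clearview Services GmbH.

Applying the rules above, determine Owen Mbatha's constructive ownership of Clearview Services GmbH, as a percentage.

Chain via Cobalt Logistics SA → Beacon Holdings Ltd (R1): 79% × 89% × 68% = 47.8108% of Clearview Services GmbH.
Chain via Talon Manufacturing Inc. → Brightpath Ventures LLC (R1): 19% × 54% × 17% = 1.7442% of Clearview Services GmbH.
Aggregating (R2): 47.8108% + 1.7442% = 49.555%.

49.555%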